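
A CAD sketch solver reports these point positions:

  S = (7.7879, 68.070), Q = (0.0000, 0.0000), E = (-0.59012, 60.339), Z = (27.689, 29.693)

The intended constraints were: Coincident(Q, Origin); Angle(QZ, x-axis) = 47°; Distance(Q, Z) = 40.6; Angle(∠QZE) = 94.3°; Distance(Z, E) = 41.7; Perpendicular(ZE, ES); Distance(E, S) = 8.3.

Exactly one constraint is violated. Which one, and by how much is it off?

Distance(E, S) = 8.3 — off by 3.10.

Q = (0.00, 0.00) ✓; QZ at 47.00° ✓; |QZ| = 40.60 ✓; ∠QZE = 94.30° ✓; |ZE| = 41.70 ✓; ∠(ZE, ES) = 90.00° ✓; |ES| = 11.40 ✗.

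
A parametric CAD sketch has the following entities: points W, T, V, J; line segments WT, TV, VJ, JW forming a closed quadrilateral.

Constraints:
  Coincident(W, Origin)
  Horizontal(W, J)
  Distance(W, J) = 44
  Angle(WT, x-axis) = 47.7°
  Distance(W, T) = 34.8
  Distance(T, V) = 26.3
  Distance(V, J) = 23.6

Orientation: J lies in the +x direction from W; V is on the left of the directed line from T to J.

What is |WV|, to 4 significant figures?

54.62

W is at the origin; WJ is horizontal with |WJ| = 44.0 and J in +x, so J = (44.0, 0). WT runs at 47.7° with |WT| = 34.8, so T = (23.42, 25.74). V is determined by |TV| = 26.3 and |VJ| = 23.6 together: it lies at the intersection of circle(T, 26.3) and circle(J, 23.6). With |TJ| = 32.95, the foot of the radical line on TJ is 18.52 from T and the perpendicular offset is √(26.3² − 18.52²) = 18.67. Taking the left-of-TJ solution: V = (49.57, 22.93).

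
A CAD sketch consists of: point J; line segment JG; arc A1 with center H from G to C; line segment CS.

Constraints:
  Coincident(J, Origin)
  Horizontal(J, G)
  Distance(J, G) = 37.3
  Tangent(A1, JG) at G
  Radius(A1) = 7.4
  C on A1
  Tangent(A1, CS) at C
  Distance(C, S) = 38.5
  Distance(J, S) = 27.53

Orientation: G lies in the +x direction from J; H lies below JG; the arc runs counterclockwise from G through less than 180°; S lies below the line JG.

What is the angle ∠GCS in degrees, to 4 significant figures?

159.3°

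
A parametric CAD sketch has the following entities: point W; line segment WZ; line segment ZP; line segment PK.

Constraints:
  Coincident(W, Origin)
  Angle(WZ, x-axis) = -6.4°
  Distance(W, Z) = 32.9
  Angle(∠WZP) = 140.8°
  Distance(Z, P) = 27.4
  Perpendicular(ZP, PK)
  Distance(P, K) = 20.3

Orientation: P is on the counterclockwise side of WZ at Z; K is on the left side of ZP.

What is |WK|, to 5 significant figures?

52.898

W is at the origin; WZ runs at -6.4° with length 32.9, so Z = 32.9·(cos -6.4°, sin -6.4°) = (32.695, -3.6673). ∠WZP = 140.8°, so ZP runs at -6.4° + (180° − 140.8°) = 32.800° from the x-axis; with |ZP| = 27.4, P = Z + 27.4·(cos 32.800°, sin 32.800°) = (55.726, 11.175). ZP ⟂ PK; with |PK| = 20.3 on the left of ZP, K = P + 20.3·(-0.54171, 0.84057) = (44.730, 28.239). Then |WK| = |K − W| = 52.898.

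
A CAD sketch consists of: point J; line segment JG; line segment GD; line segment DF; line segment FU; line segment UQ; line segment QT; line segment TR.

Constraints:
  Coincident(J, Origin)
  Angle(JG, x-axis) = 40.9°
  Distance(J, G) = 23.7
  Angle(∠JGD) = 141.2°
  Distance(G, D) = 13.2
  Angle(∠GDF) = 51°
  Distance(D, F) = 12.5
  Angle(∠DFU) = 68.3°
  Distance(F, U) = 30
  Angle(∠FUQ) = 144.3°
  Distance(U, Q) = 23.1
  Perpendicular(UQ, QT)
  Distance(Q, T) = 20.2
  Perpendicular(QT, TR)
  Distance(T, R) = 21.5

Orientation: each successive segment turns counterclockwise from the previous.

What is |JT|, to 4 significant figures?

60.94

J is at the origin; JG runs at 40.9° with length 23.7, so G = (17.91, 15.52). ∠JGD = 141.2° gives GD at 79.70° from the x-axis; with |GD| = 13.2, D = (20.27, 28.50). ∠GDF = 51.0° gives DF at -151.3° from the x-axis; with |DF| = 12.5, F = (9.310, 22.50). ∠DFU = 68.3° gives FU at -39.60° from the x-axis; with |FU| = 30.0, U = (32.42, 3.379). ∠FUQ = 144.3° gives UQ at -3.900° from the x-axis; with |UQ| = 23.1, Q = (55.47, 1.808). UQ is perpendicular to QT, so QT runs at 86.10°; with |QT| = 20.2, T = (56.85, 21.96). Then |JT| = |T − J| = 60.94.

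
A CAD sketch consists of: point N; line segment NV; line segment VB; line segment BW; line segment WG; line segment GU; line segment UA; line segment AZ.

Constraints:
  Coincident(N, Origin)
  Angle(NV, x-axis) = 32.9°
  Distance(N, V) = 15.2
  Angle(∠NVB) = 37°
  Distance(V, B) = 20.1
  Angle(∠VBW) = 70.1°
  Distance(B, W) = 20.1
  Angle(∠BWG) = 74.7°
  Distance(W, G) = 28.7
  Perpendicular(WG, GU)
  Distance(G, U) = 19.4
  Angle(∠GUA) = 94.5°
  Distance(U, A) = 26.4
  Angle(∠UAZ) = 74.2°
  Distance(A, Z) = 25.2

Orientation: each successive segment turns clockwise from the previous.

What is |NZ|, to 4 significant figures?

10.59

∠GUA = 94.5° gives UA at -140.8° from the x-axis; with |UA| = 26.4, A = (4.638, -14.00). ∠UAZ = 74.2° gives AZ at 113.4° from the x-axis; with |AZ| = 25.2, Z = (-5.370, 9.131). Then |NZ| = |Z − N| = 10.59.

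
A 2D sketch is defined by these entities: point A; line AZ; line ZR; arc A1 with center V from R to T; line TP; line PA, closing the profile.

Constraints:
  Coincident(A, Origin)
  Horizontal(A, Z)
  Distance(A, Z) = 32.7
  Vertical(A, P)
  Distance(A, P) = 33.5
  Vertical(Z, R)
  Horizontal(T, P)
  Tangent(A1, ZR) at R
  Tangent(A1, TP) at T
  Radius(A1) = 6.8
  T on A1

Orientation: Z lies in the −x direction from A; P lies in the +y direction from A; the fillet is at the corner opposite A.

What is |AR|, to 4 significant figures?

42.22

The virtual corner opposite A is at (-32.70, 33.50). A1 meets ZR tangentially, so VR is at right angles to ZR and tangency of A1 to TP means the radius VT is perpendicular to TP, with radius 6.8, so the center V sits 6.8 in from both sides at V = (-25.90, 26.70). That places the tangent points at R = (-32.70, 26.70) on ZR and T = (-25.90, 33.50) on TP. Then |AR| = |R − A| = 42.22.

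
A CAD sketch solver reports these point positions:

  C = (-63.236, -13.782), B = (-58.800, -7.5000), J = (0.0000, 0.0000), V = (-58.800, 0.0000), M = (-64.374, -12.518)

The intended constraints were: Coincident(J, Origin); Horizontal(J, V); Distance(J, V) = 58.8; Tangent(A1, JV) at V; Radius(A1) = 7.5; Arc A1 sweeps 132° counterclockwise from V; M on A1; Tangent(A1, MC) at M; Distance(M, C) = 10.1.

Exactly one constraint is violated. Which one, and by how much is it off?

Distance(M, C) = 10.1 — off by 8.40.

J = (0.00, 0.00) ✓; J.y = 0.00, V.y = 0.00 ✓; |JV| = 58.80 ✓; ∠(BV, VJ) = 90.00° ✓; |BV| = 7.500 ✓; bearing(B→M) − bearing(B→V) = 132.0° ✓; |BM| = 7.500 ✓; ∠(BM, MC) = 90.00° ✓; |MC| = 1.701 ✗.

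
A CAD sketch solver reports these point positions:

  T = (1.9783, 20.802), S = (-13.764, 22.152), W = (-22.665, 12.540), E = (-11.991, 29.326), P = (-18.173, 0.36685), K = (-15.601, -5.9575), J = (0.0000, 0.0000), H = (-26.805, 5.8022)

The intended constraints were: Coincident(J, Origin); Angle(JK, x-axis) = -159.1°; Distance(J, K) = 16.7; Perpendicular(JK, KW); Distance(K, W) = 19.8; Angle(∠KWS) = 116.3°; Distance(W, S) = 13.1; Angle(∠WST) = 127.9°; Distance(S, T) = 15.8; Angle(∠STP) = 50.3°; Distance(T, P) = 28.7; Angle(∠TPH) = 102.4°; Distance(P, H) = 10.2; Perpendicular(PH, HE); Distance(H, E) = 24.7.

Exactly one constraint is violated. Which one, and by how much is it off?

Distance(H, E) = 24.7 — off by 3.10.

J = (0.00, 0.00) ✓; JK at -159.1° ✓; |JK| = 16.70 ✓; ∠(JK, KW) = 90.00° ✓; |KW| = 19.80 ✓; ∠KWS = 116.3° ✓; |WS| = 13.10 ✓; ∠WST = 127.9° ✓; |ST| = 15.80 ✓; ∠STP = 50.30° ✓; |TP| = 28.70 ✓; ∠TPH = 102.4° ✓; |PH| = 10.20 ✓; ∠(PH, HE) = 90.00° ✓; |HE| = 27.80 ✗.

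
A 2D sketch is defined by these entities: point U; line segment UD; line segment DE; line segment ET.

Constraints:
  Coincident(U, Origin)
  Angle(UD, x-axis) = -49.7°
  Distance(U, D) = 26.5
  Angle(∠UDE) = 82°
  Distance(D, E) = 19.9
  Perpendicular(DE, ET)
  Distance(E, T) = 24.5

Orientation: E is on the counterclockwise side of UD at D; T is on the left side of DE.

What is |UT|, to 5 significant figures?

16.305

∠UDE = 82.0°, so DE runs at -49.7° + (180° − 82.0°) = 48.300° from the x-axis; with |DE| = 19.9, E = D + 19.9·(cos 48.300°, sin 48.300°) = (30.378, -5.3526). DE is perpendicular to ET; with |ET| = 24.5 on the left of DE, T = E + 24.5·(-0.74664, 0.66523) = (12.085, 10.946). Then |UT| = |T − U| = 16.305.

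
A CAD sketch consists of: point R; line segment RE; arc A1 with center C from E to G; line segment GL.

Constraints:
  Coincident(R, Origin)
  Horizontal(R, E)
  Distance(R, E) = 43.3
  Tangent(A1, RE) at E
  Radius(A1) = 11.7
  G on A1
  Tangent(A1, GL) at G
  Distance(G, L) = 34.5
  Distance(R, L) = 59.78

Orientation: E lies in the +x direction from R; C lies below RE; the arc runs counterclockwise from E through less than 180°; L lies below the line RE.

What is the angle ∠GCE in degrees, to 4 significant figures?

97.73°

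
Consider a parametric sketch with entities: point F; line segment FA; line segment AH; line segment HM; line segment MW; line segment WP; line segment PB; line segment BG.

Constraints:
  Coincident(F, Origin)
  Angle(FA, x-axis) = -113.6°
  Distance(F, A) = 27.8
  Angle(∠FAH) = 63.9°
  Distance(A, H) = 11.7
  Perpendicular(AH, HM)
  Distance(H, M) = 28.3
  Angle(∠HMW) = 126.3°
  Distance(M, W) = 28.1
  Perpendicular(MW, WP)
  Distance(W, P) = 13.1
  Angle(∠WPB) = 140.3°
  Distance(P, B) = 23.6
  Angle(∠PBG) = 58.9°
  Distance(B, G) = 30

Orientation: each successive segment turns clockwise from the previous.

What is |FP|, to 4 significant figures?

32.33

∠HMW = 126.3° gives MW at -13.40° from the x-axis; with |MW| = 28.1, W = (30.22, -4.760). MW ⟂ WP, so WP runs at -103.4°; with |WP| = 13.1, P = (27.19, -17.50). Then |FP| = |P − F| = 32.33.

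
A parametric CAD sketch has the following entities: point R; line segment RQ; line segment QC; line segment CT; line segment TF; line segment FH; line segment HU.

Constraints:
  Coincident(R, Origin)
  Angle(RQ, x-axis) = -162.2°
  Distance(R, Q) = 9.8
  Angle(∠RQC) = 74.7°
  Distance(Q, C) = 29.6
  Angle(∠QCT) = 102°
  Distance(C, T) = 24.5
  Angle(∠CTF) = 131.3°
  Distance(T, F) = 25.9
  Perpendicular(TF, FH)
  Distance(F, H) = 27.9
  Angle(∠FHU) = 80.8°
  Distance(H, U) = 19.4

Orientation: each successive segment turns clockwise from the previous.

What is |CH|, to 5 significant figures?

43.128

R is at the origin; RQ runs at -162.2° with length 9.8, so Q = (-9.3309, -2.9958). ∠RQC = 74.7° gives QC at 92.500° from the x-axis; with |QC| = 29.6, C = (-10.622, 26.576). ∠QCT = 102.0° gives CT at 14.500° from the x-axis; with |CT| = 24.5, T = (13.098, 32.710). ∠CTF = 131.3° gives TF at -34.200° from the x-axis; with |TF| = 25.9, F = (34.519, 18.152). TF ⟂ FH, so FH runs at -124.20°; with |FH| = 27.9, H = (18.837, -4.9232). Then |CH| = |H − C| = 43.128.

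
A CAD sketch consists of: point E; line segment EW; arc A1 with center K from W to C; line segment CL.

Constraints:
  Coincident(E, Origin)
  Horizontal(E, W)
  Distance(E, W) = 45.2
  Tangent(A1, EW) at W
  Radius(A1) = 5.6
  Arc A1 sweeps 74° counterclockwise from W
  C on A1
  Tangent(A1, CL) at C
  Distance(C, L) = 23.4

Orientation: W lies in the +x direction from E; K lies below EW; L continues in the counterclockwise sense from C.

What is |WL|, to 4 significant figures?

29.07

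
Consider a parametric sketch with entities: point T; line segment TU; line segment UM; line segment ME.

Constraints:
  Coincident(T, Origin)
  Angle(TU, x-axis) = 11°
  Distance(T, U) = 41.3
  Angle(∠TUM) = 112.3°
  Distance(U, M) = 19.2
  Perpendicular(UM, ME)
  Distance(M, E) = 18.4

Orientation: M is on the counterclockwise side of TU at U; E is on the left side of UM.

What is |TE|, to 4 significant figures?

40.11

∠TUM = 112.3°, so UM runs at 11.0° + (180° − 112.3°) = 78.70° from the x-axis; with |UM| = 19.2, M = U + 19.2·(cos 78.70°, sin 78.70°) = (44.30, 26.71). The perpendicularity gives ME at right angles to UM; with |ME| = 18.4 on the left of UM, E = M + 18.4·(-0.9806, 0.1959) = (26.26, 30.31). Then |TE| = |E − T| = 40.11.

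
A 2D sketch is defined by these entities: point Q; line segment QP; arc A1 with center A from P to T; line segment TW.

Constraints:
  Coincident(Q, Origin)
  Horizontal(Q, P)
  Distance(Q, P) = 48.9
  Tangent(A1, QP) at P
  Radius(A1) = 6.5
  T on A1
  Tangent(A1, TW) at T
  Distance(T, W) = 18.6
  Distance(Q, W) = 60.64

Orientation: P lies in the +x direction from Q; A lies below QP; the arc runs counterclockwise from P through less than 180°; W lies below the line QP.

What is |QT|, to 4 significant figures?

45.00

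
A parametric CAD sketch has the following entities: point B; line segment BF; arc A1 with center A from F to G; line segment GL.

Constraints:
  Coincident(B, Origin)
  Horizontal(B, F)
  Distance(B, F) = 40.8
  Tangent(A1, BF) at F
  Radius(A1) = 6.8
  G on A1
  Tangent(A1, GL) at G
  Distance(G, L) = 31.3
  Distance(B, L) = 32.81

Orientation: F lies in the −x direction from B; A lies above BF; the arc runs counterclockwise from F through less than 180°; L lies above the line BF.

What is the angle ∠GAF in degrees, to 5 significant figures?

53.995°

B is at the origin; BF is horizontal with |BF| = 40.8 and F on the −x side, so F = (-40.800, 0.0000). A1 meets BF tangentially, so AF is at right angles to BF, so A = F + (0, 6.8) = (-40.800, 6.8000). Since AG ⟂ GL (tangency), |AL| = √(6.8² + 31.3²) = 32.030 regardless of where G sits on A1. So L lies on both circle(B, 32.81) and circle(A, 32.030); the above-BF intersection is L = (-16.899, 28.123). G is the foot of the tangent from L: G = (-35.299, 2.8026).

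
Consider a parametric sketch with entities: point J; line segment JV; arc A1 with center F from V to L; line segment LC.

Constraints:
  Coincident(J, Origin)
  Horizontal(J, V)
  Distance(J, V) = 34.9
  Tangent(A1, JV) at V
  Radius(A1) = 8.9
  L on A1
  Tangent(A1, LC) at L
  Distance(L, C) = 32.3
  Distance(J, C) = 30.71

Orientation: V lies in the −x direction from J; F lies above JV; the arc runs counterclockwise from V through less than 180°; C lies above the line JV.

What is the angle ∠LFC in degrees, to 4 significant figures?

74.59°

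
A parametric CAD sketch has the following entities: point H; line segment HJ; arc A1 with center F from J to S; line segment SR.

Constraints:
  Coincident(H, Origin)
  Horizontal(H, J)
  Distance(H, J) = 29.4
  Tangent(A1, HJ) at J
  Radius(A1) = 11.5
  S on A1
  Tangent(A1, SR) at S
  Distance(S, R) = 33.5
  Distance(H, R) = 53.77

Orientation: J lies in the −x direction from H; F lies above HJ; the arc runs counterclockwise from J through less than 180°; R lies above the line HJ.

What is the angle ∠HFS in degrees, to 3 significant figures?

35.6°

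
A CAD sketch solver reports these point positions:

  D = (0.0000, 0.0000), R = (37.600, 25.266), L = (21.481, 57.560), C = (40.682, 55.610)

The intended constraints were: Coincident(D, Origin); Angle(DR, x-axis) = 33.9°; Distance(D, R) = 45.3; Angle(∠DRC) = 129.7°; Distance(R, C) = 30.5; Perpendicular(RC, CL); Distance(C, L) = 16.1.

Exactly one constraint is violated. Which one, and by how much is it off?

Distance(C, L) = 16.1 — off by 3.20.

D = (0.00, 0.00) ✓; DR at 33.90° ✓; |DR| = 45.30 ✓; ∠DRC = 129.7° ✓; |RC| = 30.50 ✓; ∠(RC, CL) = 90.00° ✓; |CL| = 19.30 ✗.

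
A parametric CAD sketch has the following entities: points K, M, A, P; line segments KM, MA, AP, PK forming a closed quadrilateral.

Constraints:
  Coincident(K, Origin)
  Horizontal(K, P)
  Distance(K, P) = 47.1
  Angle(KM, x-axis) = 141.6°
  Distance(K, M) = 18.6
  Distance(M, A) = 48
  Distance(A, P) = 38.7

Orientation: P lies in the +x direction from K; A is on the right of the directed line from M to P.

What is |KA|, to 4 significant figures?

29.88

Checks: KM at 141.6° ✓; |MA| = 48.00 ✓; |AP| = 38.70 ✓.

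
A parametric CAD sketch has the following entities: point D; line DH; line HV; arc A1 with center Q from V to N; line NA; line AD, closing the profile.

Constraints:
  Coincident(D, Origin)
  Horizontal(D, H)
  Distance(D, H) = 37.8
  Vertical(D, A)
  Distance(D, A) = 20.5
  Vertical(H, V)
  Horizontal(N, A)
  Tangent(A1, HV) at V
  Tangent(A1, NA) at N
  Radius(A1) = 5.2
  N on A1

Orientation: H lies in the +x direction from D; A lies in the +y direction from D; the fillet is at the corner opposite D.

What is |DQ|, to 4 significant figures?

36.01

D is at the origin; DH is horizontal with |DH| = 37.8 and H on the +x side, so H = (37.80, 0.000). DA is vertical with |DA| = 20.5 and A on the +y side, so A = (0.000, 20.50). The virtual corner opposite D is at (37.80, 20.50). Tangency of A1 to HV means the radius QV is perpendicular to HV and the tangent condition forces QN to be normal to NA, with radius 5.2, so the center Q sits 5.2 in from both sides at Q = (32.60, 15.30). Then |DQ| = |Q − D| = 36.01.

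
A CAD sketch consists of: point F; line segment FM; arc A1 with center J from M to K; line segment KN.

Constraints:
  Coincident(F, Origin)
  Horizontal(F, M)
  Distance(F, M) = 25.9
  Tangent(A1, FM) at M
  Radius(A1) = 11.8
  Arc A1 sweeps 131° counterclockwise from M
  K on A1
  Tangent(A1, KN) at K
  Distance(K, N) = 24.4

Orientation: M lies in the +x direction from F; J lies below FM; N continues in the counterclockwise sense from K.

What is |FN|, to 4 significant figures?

50.30

F is at the origin; FM is horizontal with |FM| = 25.9 and M on the +x side, so M = (25.90, 0.000). A1 meets FM tangentially, so JM is at right angles to FM, so J = M + (0, -11.8) = (25.90, -11.80). On A1, M sits at bearing 90° from J; a 131° counterclockwise sweep puts K at bearing 221°, so K = J + 11.8·(cos 221°, sin 221°) = (16.99, -19.54). Since A1 is tangent to KN there, JK ⟂ KN, so KN runs along (−sin 221°, cos 221°); with |KN| = 24.4, N = (33.00, -37.96). Then |FN| = |N − F| = 50.30.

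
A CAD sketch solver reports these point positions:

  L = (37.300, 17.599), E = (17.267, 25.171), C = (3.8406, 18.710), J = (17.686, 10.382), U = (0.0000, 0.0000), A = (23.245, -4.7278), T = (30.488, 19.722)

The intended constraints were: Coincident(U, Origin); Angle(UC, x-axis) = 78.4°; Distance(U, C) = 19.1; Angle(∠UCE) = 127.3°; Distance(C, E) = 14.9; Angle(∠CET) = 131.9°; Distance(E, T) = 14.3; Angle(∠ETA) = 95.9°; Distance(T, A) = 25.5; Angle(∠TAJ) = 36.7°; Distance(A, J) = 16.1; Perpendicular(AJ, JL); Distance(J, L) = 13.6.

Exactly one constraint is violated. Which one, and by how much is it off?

Distance(J, L) = 13.6 — off by 7.30.

U = (0.00, 0.00) ✓; UC at 78.40° ✓; |UC| = 19.10 ✓; ∠UCE = 127.3° ✓; |CE| = 14.90 ✓; ∠CET = 131.9° ✓; |ET| = 14.30 ✓; ∠ETA = 95.90° ✓; |TA| = 25.50 ✓; ∠TAJ = 36.70° ✓; |AJ| = 16.10 ✓; ∠(AJ, JL) = 90.00° ✓; |JL| = 20.90 ✗.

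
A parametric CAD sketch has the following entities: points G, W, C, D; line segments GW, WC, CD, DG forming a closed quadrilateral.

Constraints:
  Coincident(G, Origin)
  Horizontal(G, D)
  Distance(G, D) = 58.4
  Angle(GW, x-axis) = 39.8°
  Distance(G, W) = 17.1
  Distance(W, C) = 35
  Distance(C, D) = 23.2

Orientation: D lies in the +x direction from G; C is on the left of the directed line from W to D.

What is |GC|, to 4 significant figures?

51.05

Checks: G = (0.00, 0.00) ✓; |WC| = 35.00 ✓; |CD| = 23.20 ✓.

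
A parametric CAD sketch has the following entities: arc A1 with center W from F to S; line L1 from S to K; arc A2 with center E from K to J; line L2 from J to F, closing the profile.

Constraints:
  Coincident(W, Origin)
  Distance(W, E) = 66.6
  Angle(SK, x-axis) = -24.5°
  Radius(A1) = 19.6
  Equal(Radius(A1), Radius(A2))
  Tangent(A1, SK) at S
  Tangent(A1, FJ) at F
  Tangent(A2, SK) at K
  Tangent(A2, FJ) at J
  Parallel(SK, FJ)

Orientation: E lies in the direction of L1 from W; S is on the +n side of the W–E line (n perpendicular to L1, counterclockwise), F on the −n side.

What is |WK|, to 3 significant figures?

69.4

The slot axis is L1's direction at -24.5°, so u = (cos -24.5°, sin -24.5°) = (0.910, -0.415) and n = (−sin -24.5°, cos -24.5°) = (0.415, 0.910). W is at the origin and E lies 66.6 along u from W, so E = 66.6·u = (60.6, -27.6). Tangency of A1 to both parallel lines with radius 19.6 puts S and F at W ± 19.6·n: S = (8.13, 17.8), F = (-8.13, -17.8). Equal radii place K and J the same way about E: K = E + 19.6·n = (68.7, -9.78), J = E − 19.6·n = (52.5, -45.5). Then |WK| = |K − W| = 69.4.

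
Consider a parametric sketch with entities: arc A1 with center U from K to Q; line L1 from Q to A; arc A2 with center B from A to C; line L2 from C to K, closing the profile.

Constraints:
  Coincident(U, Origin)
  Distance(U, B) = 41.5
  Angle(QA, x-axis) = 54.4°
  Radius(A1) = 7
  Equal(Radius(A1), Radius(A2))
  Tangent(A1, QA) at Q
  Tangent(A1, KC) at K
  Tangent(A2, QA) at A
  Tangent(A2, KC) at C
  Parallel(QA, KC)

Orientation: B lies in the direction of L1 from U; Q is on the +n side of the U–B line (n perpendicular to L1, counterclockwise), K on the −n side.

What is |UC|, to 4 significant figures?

42.09

Tangency of A1 to both parallel lines with radius 7.0 puts Q and K at U ± 7.0·n: Q = (-5.692, 4.075), K = (5.692, -4.075). Equal radii place A and C the same way about B: A = B + 7.0·n = (18.47, 37.82), C = B − 7.0·n = (29.85, 29.67). Then |UC| = |C − U| = 42.09.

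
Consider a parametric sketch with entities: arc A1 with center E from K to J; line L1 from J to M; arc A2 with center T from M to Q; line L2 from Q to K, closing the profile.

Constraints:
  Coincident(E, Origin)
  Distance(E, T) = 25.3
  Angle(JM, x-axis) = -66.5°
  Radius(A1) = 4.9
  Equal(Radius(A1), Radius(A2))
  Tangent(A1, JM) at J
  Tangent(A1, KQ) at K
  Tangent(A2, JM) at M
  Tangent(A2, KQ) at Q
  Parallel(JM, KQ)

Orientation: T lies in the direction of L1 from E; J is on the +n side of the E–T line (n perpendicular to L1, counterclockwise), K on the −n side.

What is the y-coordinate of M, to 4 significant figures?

-21.25

The slot axis is L1's direction at -66.5°, so u = (cos -66.5°, sin -66.5°) = (0.3987, -0.9171) and n = (−sin -66.5°, cos -66.5°) = (0.9171, 0.3987). E is at the origin and T lies 25.3 along u from E, so T = 25.3·u = (10.09, -23.20). Tangency of A1 to both parallel lines with radius 4.9 puts J and K at E ± 4.9·n: J = (4.494, 1.954), K = (-4.494, -1.954). Equal radii place M and Q the same way about T: M = T + 4.9·n = (14.58, -21.25), Q = T − 4.9·n = (5.595, -25.16). So M.y = -21.25.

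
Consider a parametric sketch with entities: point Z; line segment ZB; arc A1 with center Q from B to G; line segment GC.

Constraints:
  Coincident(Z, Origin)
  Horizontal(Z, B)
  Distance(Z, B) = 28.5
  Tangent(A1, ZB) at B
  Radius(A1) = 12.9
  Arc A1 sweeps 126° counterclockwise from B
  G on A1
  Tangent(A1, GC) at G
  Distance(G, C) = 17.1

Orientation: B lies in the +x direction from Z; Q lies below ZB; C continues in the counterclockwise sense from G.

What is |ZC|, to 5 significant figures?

44.363

Z is at the origin; ZB is horizontal with |ZB| = 28.5 and B on the +x side, so B = (28.500, 0.0000). Tangency of A1 to ZB means the radius QB is perpendicular to ZB, so Q = B + (0, -12.9) = (28.500, -12.900). On A1, B sits at bearing 90° from Q; a 126° counterclockwise sweep puts G at bearing 216°, so G = Q + 12.9·(cos 216°, sin 216°) = (18.064, -20.482). A1 meets GC tangentially, so QG is at right angles to GC, so GC runs along (−sin 216°, cos 216°); with |GC| = 17.1, C = (28.115, -34.317). Then |ZC| = |C − Z| = 44.363.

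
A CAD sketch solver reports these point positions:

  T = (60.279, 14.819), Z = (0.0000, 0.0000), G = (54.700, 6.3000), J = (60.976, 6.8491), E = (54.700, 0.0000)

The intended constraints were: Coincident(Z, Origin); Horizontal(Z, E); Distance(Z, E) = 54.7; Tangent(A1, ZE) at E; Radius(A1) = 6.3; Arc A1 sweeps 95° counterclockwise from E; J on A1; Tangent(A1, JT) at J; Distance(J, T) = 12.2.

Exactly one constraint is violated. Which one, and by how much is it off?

Distance(J, T) = 12.2 — off by 4.20.

Z = (0.00, 0.00) ✓; Z.y = 0.00, E.y = 0.00 ✓; |ZE| = 54.70 ✓; ∠(GE, EZ) = 90.00° ✓; |GE| = 6.300 ✓; bearing(G→J) − bearing(G→E) = 95.00° ✓; |GJ| = 6.300 ✓; ∠(GJ, JT) = 90.00° ✓; |JT| = 8.000 ✗.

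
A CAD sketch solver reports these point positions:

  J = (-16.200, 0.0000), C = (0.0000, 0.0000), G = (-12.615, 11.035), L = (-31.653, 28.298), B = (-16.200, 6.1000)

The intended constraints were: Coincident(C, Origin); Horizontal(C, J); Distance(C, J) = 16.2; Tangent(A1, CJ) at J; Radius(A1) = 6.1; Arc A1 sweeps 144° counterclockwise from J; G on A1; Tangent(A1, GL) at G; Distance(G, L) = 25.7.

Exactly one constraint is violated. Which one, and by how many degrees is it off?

Tangent(A1, GL) at G — off by 6.20°.

C = (0.00, 0.00) ✓; C.y = 0.00, J.y = 0.00 ✓; |CJ| = 16.20 ✓; ∠(BJ, JC) = 90.00° ✓; |BJ| = 6.100 ✓; bearing(B→G) − bearing(B→J) = 144.0° ✓; |BG| = 6.100 ✓; ∠(BG, GL) = 96.20° ✗; |GL| = 25.70 ✓.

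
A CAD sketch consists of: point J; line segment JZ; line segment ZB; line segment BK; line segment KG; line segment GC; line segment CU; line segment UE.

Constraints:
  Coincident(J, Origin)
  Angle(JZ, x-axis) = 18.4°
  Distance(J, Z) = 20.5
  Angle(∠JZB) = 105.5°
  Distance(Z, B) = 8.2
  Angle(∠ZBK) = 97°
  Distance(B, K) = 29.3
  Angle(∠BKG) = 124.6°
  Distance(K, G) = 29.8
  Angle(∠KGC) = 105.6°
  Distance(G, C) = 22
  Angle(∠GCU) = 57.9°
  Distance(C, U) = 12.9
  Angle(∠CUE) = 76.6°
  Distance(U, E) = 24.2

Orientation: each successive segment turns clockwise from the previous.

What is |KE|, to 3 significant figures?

35.6

J is at the origin; JZ runs at 18.4° with length 20.5, so Z = (19.5, 6.47). ∠JZB = 105.5° gives ZB at -56.1° from the x-axis; with |ZB| = 8.2, B = (24.0, -0.335). ∠ZBK = 97.0° gives BK at -139° from the x-axis; with |BK| = 29.3, K = (1.88, -19.5). ∠BKG = 124.6° gives KG at 166° from the x-axis; with |KG| = 29.8, G = (-27.0, -12.1). ∠KGC = 105.6° gives GC at 91.1° from the x-axis; with |GC| = 22.0, C = (-27.4, 9.94). ∠GCU = 57.9° gives CU at -31.0° from the x-axis; with |CU| = 12.9, U = (-16.3, 3.29). ∠CUE = 76.6° gives UE at -134° from the x-axis; with |UE| = 24.2, E = (-33.3, -14.0). Then |KE| = |E − K| = 35.6.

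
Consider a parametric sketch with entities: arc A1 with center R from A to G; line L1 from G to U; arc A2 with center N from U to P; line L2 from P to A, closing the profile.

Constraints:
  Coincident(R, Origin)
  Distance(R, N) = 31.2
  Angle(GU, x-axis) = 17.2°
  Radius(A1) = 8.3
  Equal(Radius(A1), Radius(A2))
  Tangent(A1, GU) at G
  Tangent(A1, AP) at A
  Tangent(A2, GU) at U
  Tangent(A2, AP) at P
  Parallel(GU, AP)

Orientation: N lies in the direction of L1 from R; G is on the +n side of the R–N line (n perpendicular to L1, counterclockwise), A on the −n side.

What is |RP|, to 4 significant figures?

32.29

Tangency of A1 to both parallel lines with radius 8.3 puts G and A at R ± 8.3·n: G = (-2.454, 7.929), A = (2.454, -7.929). Equal radii place U and P the same way about N: U = N + 8.3·n = (27.35, 17.15), P = N − 8.3·n = (32.26, 1.297). Then |RP| = |P − R| = 32.29.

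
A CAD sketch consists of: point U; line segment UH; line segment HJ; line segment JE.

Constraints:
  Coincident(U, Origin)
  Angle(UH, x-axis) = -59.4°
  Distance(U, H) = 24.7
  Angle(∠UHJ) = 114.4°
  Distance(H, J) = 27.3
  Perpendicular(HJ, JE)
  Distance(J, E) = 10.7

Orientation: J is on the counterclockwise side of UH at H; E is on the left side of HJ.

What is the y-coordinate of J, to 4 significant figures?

-18.31

U is at the origin; UH runs at -59.4° with length 24.7, so H = 24.7·(cos -59.4°, sin -59.4°) = (12.57, -21.26). ∠UHJ = 114.4°, so HJ runs at -59.4° + (180° − 114.4°) = 6.200° from the x-axis; with |HJ| = 27.3, J = H + 27.3·(cos 6.200°, sin 6.200°) = (39.71, -18.31). So J.y = -18.31.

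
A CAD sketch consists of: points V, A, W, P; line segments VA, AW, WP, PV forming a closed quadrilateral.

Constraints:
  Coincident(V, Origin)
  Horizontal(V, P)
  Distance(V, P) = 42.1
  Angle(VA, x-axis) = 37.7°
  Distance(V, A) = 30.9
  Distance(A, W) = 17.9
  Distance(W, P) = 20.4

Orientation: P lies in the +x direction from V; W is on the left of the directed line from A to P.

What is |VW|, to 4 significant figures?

46.95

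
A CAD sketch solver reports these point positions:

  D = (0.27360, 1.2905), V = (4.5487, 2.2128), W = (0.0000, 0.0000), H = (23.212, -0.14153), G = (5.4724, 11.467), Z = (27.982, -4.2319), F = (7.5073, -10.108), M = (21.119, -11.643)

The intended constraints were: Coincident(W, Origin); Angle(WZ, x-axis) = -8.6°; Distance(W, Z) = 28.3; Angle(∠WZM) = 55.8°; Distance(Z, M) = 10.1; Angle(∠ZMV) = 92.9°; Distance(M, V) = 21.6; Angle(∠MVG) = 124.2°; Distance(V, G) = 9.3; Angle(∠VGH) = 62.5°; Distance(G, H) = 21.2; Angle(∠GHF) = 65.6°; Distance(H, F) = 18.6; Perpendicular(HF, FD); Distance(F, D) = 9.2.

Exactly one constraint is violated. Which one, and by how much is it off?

Distance(F, D) = 9.2 — off by 4.30.

W = (0.00, 0.00) ✓; WZ at -8.600° ✓; |WZ| = 28.30 ✓; ∠WZM = 55.80° ✓; |ZM| = 10.10 ✓; ∠ZMV = 92.90° ✓; |MV| = 21.60 ✓; ∠MVG = 124.2° ✓; |VG| = 9.300 ✓; ∠VGH = 62.50° ✓; |GH| = 21.20 ✓; ∠GHF = 65.60° ✓; |HF| = 18.60 ✓; ∠(HF, FD) = 90.00° ✓; |FD| = 13.50 ✗.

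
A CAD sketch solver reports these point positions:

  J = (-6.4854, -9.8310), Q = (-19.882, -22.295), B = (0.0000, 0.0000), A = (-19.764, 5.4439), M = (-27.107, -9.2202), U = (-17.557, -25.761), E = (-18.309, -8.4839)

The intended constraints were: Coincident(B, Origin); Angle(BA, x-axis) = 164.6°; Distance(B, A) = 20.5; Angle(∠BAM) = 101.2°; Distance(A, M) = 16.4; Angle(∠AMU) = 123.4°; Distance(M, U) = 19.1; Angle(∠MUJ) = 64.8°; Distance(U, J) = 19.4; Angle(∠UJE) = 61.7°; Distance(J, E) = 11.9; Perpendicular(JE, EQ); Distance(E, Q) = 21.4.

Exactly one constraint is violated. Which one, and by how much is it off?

Distance(E, Q) = 21.4 — off by 7.50.

B = (0.00, 0.00) ✓; BA at 164.6° ✓; |BA| = 20.50 ✓; ∠BAM = 101.2° ✓; |AM| = 16.40 ✓; ∠AMU = 123.4° ✓; |MU| = 19.10 ✓; ∠MUJ = 64.80° ✓; |UJ| = 19.40 ✓; ∠UJE = 61.70° ✓; |JE| = 11.90 ✓; ∠(JE, EQ) = 90.00° ✓; |EQ| = 13.90 ✗.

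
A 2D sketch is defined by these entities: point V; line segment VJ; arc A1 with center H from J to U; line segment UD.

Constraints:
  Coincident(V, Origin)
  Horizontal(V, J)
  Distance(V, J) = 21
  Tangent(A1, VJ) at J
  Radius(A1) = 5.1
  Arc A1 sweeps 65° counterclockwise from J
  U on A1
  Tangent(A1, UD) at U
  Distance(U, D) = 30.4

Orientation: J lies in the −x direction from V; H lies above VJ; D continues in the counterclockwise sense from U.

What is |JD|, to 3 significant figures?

35.1

On A1, J sits at bearing -90° from H; a 65° counterclockwise sweep puts U at bearing -25°, so U = H + 5.1·(cos -25°, sin -25°) = (-16.4, 2.94). Since A1 is tangent to UD there, HU ⟂ UD, so UD runs along (−sin -25°, cos -25°); with |UD| = 30.4, D = (-3.53, 30.5). Then |JD| = |D − J| = 35.1.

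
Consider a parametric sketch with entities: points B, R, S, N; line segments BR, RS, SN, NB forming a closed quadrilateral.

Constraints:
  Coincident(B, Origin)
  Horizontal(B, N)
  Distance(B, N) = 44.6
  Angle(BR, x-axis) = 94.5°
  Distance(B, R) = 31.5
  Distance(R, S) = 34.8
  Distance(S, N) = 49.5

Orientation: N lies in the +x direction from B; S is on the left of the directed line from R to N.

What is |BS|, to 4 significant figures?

54.96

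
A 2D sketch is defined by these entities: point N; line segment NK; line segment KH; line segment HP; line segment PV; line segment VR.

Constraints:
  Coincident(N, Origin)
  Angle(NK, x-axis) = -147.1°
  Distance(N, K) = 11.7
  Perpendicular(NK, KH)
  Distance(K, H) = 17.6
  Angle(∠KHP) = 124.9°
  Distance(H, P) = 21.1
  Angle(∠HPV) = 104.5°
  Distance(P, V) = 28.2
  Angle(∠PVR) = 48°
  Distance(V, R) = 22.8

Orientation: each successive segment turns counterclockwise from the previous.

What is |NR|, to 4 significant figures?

9.471

N is at the origin; NK runs at -147.1° with length 11.7, so K = (-9.824, -6.355). The perpendicularity gives KH at right angles to NK, so KH runs at -57.10°; with |KH| = 17.6, H = (-0.2637, -21.13). ∠KHP = 124.9° gives HP at -2.000° from the x-axis; with |HP| = 21.1, P = (20.82, -21.87). ∠HPV = 104.5° gives PV at 73.50° from the x-axis; with |PV| = 28.2, V = (28.83, 5.170). ∠PVR = 48.0° gives VR at -154.5° from the x-axis; with |VR| = 22.8, R = (8.254, -4.646). Then |NR| = |R − N| = 9.471.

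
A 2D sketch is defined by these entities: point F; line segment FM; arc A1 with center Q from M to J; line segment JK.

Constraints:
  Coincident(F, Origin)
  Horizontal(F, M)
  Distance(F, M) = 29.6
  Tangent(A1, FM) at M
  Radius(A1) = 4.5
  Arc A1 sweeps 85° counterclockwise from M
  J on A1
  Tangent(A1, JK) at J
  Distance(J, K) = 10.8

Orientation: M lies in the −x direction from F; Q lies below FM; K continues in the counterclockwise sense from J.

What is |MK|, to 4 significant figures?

15.83

F is at the origin; F and M share the same y with |FM| = 29.6 and M on the −x side, so M = (-29.60, 0.000). A1 meets FM tangentially, so QM is at right angles to FM, so Q = M + (0, -4.5) = (-29.60, -4.500). On A1, M sits at bearing 90° from Q; an 85° counterclockwise sweep puts J at bearing 175°, so J = Q + 4.5·(cos 175°, sin 175°) = (-34.08, -4.108). Tangency of A1 to JK means the radius QJ is perpendicular to JK, so JK runs along (−sin 175°, cos 175°); with |JK| = 10.8, K = (-35.02, -14.87). Then |MK| = |K − M| = 15.83.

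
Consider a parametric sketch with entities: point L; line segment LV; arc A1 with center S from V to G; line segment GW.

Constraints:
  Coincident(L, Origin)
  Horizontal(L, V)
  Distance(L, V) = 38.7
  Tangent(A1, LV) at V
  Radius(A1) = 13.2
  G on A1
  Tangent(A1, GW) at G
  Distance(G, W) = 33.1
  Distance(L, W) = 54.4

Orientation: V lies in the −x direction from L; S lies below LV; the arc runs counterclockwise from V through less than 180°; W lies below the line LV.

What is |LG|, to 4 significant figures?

53.40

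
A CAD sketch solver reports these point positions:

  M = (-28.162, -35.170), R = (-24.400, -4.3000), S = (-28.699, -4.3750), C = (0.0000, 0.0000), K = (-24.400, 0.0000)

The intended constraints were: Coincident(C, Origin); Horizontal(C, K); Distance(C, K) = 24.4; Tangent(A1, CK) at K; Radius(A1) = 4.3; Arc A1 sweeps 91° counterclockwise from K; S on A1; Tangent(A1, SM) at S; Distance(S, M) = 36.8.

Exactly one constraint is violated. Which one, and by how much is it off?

Distance(S, M) = 36.8 — off by 6.00.

C = (0.00, 0.00) ✓; C.y = 0.00, K.y = 0.00 ✓; |CK| = 24.40 ✓; ∠(RK, KC) = 90.00° ✓; |RK| = 4.300 ✓; bearing(R→S) − bearing(R→K) = 91.00° ✓; |RS| = 4.300 ✓; ∠(RS, SM) = 90.00° ✓; |SM| = 30.80 ✗.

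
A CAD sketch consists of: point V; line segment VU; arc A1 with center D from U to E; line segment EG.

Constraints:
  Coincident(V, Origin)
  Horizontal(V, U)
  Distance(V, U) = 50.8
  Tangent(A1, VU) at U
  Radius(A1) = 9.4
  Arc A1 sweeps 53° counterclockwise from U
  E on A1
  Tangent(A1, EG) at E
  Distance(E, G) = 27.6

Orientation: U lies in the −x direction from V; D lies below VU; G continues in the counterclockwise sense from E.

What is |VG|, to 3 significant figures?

79.2

V is at the origin; V and U share the same y with |VU| = 50.8 and U on the −x side, so U = (-50.8, 0.00). Since A1 is tangent to VU there, DU ⟂ VU, so D = U + (0, -9.4) = (-50.8, -9.40). On A1, U sits at bearing 90° from D; a 53° counterclockwise sweep puts E at bearing 143°, so E = D + 9.4·(cos 143°, sin 143°) = (-58.3, -3.74). Tangency of A1 to EG means the radius DE is perpendicular to EG, so EG runs along (−sin 143°, cos 143°); with |EG| = 27.6, G = (-74.9, -25.8). Then |VG| = |G − V| = 79.2.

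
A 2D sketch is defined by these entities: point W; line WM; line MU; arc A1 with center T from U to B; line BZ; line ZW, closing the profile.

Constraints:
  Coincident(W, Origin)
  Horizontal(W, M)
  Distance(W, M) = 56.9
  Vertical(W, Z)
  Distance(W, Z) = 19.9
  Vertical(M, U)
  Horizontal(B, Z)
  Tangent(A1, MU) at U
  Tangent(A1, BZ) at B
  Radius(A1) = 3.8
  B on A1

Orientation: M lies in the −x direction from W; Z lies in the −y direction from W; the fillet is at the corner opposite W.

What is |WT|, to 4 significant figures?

55.49

W is at the origin; W and M share the same y with |WM| = 56.9 and M on the −x side, so M = (-56.90, 0.000). WZ is vertical with |WZ| = 19.9 and Z on the −y side, so Z = (0.000, -19.90). The virtual corner opposite W is at (-56.90, -19.90). Since A1 is tangent to MU there, TU ⟂ MU and tangency of A1 to BZ means the radius TB is perpendicular to BZ, with radius 3.8, so the center T sits 3.8 in from both sides at T = (-53.10, -16.10). Then |WT| = |T − W| = 55.49.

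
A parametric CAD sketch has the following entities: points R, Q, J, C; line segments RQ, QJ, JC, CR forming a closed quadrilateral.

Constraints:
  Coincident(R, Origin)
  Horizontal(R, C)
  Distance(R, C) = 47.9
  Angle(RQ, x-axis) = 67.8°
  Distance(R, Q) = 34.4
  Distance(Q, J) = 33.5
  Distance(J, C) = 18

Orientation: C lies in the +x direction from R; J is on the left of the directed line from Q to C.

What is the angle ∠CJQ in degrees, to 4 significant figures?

130.7°

Checks: |QJ| = 33.50 ✓; |JC| = 18.00 ✓.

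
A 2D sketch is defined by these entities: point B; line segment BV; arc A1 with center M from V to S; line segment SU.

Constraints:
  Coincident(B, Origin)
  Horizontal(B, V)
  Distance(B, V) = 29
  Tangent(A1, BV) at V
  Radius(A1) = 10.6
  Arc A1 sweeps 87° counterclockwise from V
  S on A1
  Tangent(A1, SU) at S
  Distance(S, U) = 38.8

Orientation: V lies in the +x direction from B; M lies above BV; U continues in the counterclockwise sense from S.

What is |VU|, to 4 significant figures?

50.40

B is at the origin; BV is horizontal with |BV| = 29.0 and V on the +x side, so V = (29.00, 0.000). Since A1 is tangent to BV there, MV ⟂ BV, so M = V + (0, 10.6) = (29.00, 10.60). On A1, V sits at bearing -90° from M; an 87° counterclockwise sweep puts S at bearing -3°, so S = M + 10.6·(cos -3°, sin -3°) = (39.59, 10.05). Tangency of A1 to SU means the radius MS is perpendicular to SU, so SU runs along (−sin -3°, cos -3°); with |SU| = 38.8, U = (41.62, 48.79). Then |VU| = |U − V| = 50.40.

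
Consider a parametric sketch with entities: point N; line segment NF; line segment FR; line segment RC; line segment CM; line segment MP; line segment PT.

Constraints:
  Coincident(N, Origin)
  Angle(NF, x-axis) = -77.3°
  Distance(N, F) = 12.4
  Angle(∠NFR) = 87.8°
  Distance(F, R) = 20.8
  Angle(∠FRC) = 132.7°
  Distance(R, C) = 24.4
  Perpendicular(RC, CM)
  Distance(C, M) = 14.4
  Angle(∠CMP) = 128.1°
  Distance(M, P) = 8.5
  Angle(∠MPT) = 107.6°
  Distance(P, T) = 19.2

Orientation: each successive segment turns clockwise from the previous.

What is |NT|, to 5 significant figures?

15.914

N is at the origin; NF runs at -77.3° with length 12.4, so F = (2.7261, -12.097). ∠NFR = 87.8° gives FR at -169.50° from the x-axis; with |FR| = 20.8, R = (-17.726, -15.887). ∠FRC = 132.7° gives RC at 143.20° from the x-axis; with |RC| = 24.4, C = (-37.263, -1.2710). The perpendicularity gives CM at right angles to RC, so CM runs at 53.200°; with |CM| = 14.4, M = (-28.638, 10.260). ∠CMP = 128.1° gives MP at 1.3000° from the x-axis; with |MP| = 8.5, P = (-20.140, 10.452). ∠MPT = 107.6° gives PT at -71.100° from the x-axis; with |PT| = 19.2, T = (-13.920, -7.7124). Then |NT| = |T − N| = 15.914.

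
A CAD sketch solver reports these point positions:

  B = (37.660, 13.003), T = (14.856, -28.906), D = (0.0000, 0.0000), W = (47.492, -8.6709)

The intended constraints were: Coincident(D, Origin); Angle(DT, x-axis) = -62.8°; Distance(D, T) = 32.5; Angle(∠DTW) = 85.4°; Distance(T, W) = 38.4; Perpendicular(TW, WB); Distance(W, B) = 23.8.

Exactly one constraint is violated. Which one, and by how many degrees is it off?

Perpendicular(TW, WB) — off by 7.40°.

D = (0.00, 0.00) ✓; DT at -62.80° ✓; |DT| = 32.50 ✓; ∠DTW = 85.40° ✓; |TW| = 38.40 ✓; ∠(TW, WB) = 82.60° ✗; |WB| = 23.80 ✓.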